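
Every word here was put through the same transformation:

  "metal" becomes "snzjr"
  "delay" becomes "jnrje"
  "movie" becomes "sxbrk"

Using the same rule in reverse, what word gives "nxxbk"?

horse

Shifts by position in metal: pos 0: m→s (+6), pos 1: e→n (+9), pos 2: t→z (+6), pos 3: a→j (+9) — repeating every 2. It's a Vigenère-style cipher with numeric key [6,9]: position i shifts by key[i mod 2].
Reversing it on nxxbk: n−6=h, x−9=o, x−6=r, b−9=s, k−6=e.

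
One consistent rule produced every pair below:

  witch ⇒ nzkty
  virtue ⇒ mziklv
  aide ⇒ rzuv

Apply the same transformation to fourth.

wfliky

Compare letters: w→n is +17, i→z is +17, t→k is +17 — a constant shift. Each letter is shifted forward by 17 in the alphabet (a Caesar shift of +17).
For fourth: f+17=w, o+17=f, u+17=l, r+17=i, t+17=k, h+17=y.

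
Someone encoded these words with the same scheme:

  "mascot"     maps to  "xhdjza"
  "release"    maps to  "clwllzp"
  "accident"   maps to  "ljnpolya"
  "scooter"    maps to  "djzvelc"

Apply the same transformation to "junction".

ubyjepzu

The shifts repeat in a cycle of length 2: positions 0,1,… shift by +11, +7, then the pattern repeats.
On junction: j+11=u, u+7=b, n+11=y, c+7=j, t+11=e, i+7=p, o+11=z, n+7=u.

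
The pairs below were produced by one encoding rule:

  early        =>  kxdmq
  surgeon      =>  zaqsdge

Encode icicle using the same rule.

The output letters match the input read backwards, each shifted +12: early reversed is ylrae. Two steps: reverse the string, then apply a Caesar shift of +12.
Applying it to icicle: reverse → elcici; then shift: e+12=q, l+12=x, c+12=o, i+12=u, c+12=o, i+12=u.

qxouou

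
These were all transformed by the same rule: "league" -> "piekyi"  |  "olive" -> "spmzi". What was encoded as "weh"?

sad

Compare letters: l→p is +4, e→i is +4, a→e is +4 — a constant shift. Every letter moves 4 places later in the alphabet, wrapping around z→a.
Decoding weh: w−4=s, e−4=a, h−4=d.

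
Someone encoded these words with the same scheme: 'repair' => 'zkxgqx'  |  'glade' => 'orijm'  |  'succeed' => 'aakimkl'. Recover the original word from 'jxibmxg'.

bravery

Shifts by position in repair: pos 0: r→z (+8), pos 1: e→k (+6), pos 2: p→x (+8), pos 3: a→g (+6) — repeating every 2. It's a Vigenère-style cipher with numeric key [8,6]: position i shifts by key[i mod 2].
Reversing it on jxibmxg: j−8=b, x−6=r, i−8=a, b−6=v, m−8=e, x−6=r, g−8=y.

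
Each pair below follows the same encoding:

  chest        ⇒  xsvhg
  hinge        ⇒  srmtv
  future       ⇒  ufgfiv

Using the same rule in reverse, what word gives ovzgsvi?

leather

Letters are reflected about the middle of the alphabet (position → 25−position): Atbash.
Undoing it on ovzgsvi: o↔l, v↔e, z↔a, g↔t, s↔h, v↔e, i↔r.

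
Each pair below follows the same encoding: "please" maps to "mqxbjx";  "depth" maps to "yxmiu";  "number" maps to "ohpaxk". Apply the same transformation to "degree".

p(15)→m(12) and l(11)→q(16) fit y≡25x+1 (mod 26); the inverse of 25 mod 26 is 25. Each letter's alphabet position (a=0..z=25) is mapped through 25·x+1 mod 26 — an affine cipher.
Applying it to degree: d(3)→25·3+1≡24=y; e(4)→25·4+1≡23=x; g(6)→25·6+1≡21=v; r(17)→25·17+1≡10=k; e(4)→25·4+1≡23=x; e(4)→25·4+1≡23=x (all mod 26).

yxvkxx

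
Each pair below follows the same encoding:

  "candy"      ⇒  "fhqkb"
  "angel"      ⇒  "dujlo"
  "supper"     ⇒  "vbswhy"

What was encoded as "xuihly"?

Shifts by position in candy: pos 0: c→f (+3), pos 1: a→h (+7), pos 2: n→q (+3), pos 3: d→k (+7) — repeating every 2. The shifts repeat in a cycle of length 2: positions 0,1,… shift by +3, +7, then the pattern repeats.
Decoding xuihly: x−3=u, u−7=n, i−3=f, h−7=a, l−3=i, y−7=r.

unfair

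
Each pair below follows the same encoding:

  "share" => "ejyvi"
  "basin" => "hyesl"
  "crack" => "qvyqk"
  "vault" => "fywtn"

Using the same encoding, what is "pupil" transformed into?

s(18)→e(4) and h(7)→j(9) fit y≡9x+24 (mod 26); the inverse of 9 mod 26 is 3. Each letter's alphabet position (a=0..z=25) is mapped through 9·x+24 mod 26 — an affine cipher.
Applying it to pupil: p(15)→9·15+24≡3=d; u(20)→9·20+24≡22=w; p(15)→9·15+24≡3=d; i(8)→9·8+24≡18=s; l(11)→9·11+24≡19=t (all mod 26).

dwdst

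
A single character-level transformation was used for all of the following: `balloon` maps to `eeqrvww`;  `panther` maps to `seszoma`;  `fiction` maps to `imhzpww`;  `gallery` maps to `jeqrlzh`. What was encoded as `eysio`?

In balloon: b→e is +3, a→e is +4, l→q is +5, l→r is +6 — the shift increases by 1 each position. The shift increases by 1 at each position, starting from +3: 3, 4, 5, ….
Reversing it on eysio: e−3=b, y−4=u, s−5=n, i−6=c, o−7=h.

bunch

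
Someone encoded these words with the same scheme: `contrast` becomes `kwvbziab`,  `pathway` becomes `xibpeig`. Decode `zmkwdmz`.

This is a Caesar cipher with shift 8.
Reversing it on zmkwdmz: z−8=r, m−8=e, k−8=c, w−8=o, d−8=v, m−8=e, z−8=r.

recover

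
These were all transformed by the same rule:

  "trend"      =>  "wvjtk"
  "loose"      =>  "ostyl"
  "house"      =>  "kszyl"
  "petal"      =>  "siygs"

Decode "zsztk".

In trend: t→w is +3, r→v is +4, e→j is +5, n→t is +6 — the shift increases by 1 each position. The shift increases by 1 at each position, starting from +3: 3, 4, 5, ….
Decoding zsztk: z−3=w, s−4=o, z−5=u, t−6=n, k−7=d.

wound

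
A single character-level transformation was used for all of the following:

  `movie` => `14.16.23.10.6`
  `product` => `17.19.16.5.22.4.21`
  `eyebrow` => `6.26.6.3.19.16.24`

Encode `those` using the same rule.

m is letter #13 and maps to 14: an offset of 1. Letters become their 1-based position plus 1 (so a→2, b→3, …).
On those: t=20→21, h=8→9, o=15→16, s=19→20, e=5→6.

21.9.16.20.6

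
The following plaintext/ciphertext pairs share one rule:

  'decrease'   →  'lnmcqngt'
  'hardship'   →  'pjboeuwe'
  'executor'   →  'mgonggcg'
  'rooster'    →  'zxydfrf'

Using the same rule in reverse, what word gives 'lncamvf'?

In decrease: d→l is +8, e→n is +9, c→m is +10, r→c is +11 — the shift increases by 1 each position. Letter i (0-indexed) is shifted by i+8, so successive shifts are 8, 9, 10, ….
Decoding lncamvf: l−8=d, n−9=e, c−10=s, a−11=p, m−12=a, v−13=i, f−14=r.

despair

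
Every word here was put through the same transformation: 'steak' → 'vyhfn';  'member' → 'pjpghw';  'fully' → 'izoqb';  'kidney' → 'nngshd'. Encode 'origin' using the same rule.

Shifts by position in steak: pos 0: s→v (+3), pos 1: t→y (+5), pos 2: e→h (+3), pos 3: a→f (+5) — repeating every 2. A repeating key of period 2 is used — shifts +3, +5 over and over.
On origin: o+3=r, r+5=w, i+3=l, g+5=l, i+3=l, n+5=s.

rwllls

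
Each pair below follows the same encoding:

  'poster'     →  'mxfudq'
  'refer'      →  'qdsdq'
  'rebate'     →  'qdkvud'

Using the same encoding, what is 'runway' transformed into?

qjinvr

This is an affine cipher: with a=0,…,z=25, each position x becomes (15x+21) mod 26.
On runway: r(17)→15·17+21≡16=q; u(20)→15·20+21≡9=j; n(13)→15·13+21≡8=i; w(22)→15·22+21≡13=n; a(0)→15·0+21≡21=v; y(24)→15·24+21≡17=r (all mod 26).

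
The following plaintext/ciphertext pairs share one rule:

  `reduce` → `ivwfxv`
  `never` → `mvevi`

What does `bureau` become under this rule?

Each pair mirrors across the alphabet (r↔i, e↔v, d↔w): positions sum to 25. Each letter is replaced by its mirror in the alphabet: a↔z, b↔y, c↔x, and so on (the Atbash cipher).
On bureau: b↔y, u↔f, r↔i, e↔v, a↔z, u↔f.

yfivzf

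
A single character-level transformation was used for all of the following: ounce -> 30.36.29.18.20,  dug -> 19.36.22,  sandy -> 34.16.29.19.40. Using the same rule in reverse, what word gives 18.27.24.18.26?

click

o is letter #15 and maps to 30: an offset of 15. Letters become their 1-based position plus 15 (so a→16, b→17, …).
Undoing it on 18.27.24.18.26: 18→(18−15)÷1=3=c, 27→(27−15)÷1=12=l, 24→(24−15)÷1=9=i, 18→(18−15)÷1=3=c, 26→(26−15)÷1=11=k.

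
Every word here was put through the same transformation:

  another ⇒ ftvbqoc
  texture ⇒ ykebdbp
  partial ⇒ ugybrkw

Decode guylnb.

In another: a→f is +5, n→t is +6, o→v is +7, t→b is +8 — the shift increases by 1 each position. The shift increases by 1 at each position, starting from +5: 5, 6, 7, ….
Undoing it on guylnb: g−5=b, u−6=o, y−7=r, l−8=d, n−9=e, b−10=r.

border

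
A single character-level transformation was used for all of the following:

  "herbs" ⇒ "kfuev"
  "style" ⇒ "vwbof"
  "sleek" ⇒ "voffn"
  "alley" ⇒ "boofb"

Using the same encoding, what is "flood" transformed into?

The shift depends on letter class: consonant h→k is +3, but vowel e→f is +1. The rule splits by letter class: vowels +1, consonants +3.
Applying it to flood: f(cons)+3=i, l(cons)+3=o, o(vowel)+1=p, o(vowel)+1=p, d(cons)+3=g.

ioppg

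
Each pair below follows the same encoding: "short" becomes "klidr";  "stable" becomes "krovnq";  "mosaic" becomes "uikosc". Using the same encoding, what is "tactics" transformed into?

Treating letters as 0–25, the rule is x ↦ 7x + 14 (mod 26).
For tactics: t(19)→7·19+14≡17=r; a(0)→7·0+14≡14=o; c(2)→7·2+14≡2=c; t(19)→7·19+14≡17=r; i(8)→7·8+14≡18=s; c(2)→7·2+14≡2=c; s(18)→7·18+14≡10=k (all mod 26).

rocrsck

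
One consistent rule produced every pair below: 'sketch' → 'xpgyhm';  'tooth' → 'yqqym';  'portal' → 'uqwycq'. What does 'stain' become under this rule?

The shift depends on letter class: consonant s→x is +5, but vowel e→g is +2. Two shifts are in play — +2 for a/e/i/o/u, +5 for every other letter.
For stain: s(cons)+5=x, t(cons)+5=y, a(vowel)+2=c, i(vowel)+2=k, n(cons)+5=s.

xycks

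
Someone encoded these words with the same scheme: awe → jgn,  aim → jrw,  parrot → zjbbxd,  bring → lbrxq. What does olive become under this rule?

Two shifts are in play — +9 for a/e/i/o/u, +10 for every other letter.
On olive: o(vowel)+9=x, l(cons)+10=v, i(vowel)+9=r, v(cons)+10=f, e(vowel)+9=n.

xvrfn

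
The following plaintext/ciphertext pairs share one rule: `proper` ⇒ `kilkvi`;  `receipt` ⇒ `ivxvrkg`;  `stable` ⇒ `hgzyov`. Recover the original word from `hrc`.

Letters are reflected about the middle of the alphabet (position → 25−position): Atbash.
Undoing it on hrc: h↔s, r↔i, c↔x.

six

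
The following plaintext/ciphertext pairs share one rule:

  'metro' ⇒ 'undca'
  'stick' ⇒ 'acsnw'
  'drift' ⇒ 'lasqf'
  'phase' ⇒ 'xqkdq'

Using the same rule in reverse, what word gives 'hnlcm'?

In metro: m→u is +8, e→n is +9, t→d is +10, r→c is +11 — the shift increases by 1 each position. The shift increases by 1 at each position, starting from +8: 8, 9, 10, ….
Decoding hnlcm: h−8=z, n−9=e, l−10=b, c−11=r, m−12=a.

zebra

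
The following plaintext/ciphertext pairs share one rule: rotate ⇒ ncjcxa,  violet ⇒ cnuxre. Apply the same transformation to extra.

The output letters match the input read backwards, each shifted +9: rotate reversed is etator. Two steps: reverse the string, then apply a Caesar shift of +9.
For extra: reverse → artxe; then shift: a+9=j, r+9=a, t+9=c, x+9=g, e+9=n.

jacgn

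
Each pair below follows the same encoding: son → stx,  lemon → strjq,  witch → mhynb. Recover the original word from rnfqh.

The output letters match the input read backwards, each shifted +5: son reversed is nos. Read the word backwards and shift each letter +5.
Decoding rnfqh: shift back: r−5=m, n−5=i, f−5=a, q−5=l, h−5=c → mialc; then reverse → claim.

claim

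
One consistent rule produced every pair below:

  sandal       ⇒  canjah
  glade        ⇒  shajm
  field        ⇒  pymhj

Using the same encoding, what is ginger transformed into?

synsmz

s(18)→c(2) and a(0)→a(0) fit y≡3x+0 (mod 26); the inverse of 3 mod 26 is 9. Each letter's alphabet position (a=0..z=25) is mapped through 3·x+0 mod 26 — an affine cipher.
For ginger: g(6)→3·6+0≡18=s; i(8)→3·8+0≡24=y; n(13)→3·13+0≡13=n; g(6)→3·6+0≡18=s; e(4)→3·4+0≡12=m; r(17)→3·17+0≡25=z (all mod 26).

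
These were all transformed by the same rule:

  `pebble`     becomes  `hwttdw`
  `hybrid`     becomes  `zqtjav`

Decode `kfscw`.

Compare letters: p→h is +18, e→w is +18, b→t is +18 — a constant shift. This is a Caesar cipher with shift 18.
Reversing it on kfscw: k−18=s, f−18=n, s−18=a, c−18=k, w−18=e.

snake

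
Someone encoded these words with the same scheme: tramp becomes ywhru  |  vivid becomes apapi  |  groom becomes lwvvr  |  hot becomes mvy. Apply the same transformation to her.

The shift depends on letter class: consonant t→y is +5, but vowel a→h is +7. The rule splits by letter class: vowels +7, consonants +5.
On her: h(cons)+5=m, e(vowel)+7=l, r(cons)+5=w.

mlw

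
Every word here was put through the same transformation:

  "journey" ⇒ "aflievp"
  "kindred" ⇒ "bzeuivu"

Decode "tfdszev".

combine

Compare letters: j→a is +17, o→f is +17, u→l is +17 — a constant shift. Each letter is shifted forward by 17 in the alphabet (a Caesar shift of +17).
Reversing it on tfdszev: t−17=c, f−17=o, d−17=m, s−17=b, z−17=i, e−17=n, v−17=e.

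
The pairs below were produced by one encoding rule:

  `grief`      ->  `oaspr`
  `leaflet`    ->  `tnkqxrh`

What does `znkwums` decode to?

realize

The shift increases by 1 at each position, starting from +8: 8, 9, 10, ….
Decoding znkwums: z−8=r, n−9=e, k−10=a, w−11=l, u−12=i, m−13=z, s−14=e.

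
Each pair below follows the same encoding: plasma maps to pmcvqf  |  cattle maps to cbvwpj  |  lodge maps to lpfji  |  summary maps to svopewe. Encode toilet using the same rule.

tpkoiy

In plasma: p→p is +0, l→m is +1, a→c is +2, s→v is +3 — the shift increases by 1 each position. Each letter shifts forward by its position index (0, 1, 2, …) — the shift grows by one for each successive letter.
On toilet: t+0=t, o+1=p, i+2=k, l+3=o, e+4=i, t+5=y.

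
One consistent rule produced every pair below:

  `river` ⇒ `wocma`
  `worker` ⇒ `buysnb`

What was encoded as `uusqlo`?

The shift increases by 1 at each position, starting from +5: 5, 6, 7, ….
Decoding uusqlo: u−5=p, u−6=o, s−7=l, q−8=i, l−9=c, o−10=e.

police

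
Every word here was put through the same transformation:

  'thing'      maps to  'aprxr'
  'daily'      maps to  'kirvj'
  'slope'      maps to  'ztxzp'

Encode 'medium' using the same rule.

In thing: t→a is +7, h→p is +8, i→r is +9, n→x is +10 — the shift increases by 1 each position. The shift increases by 1 at each position, starting from +7: 7, 8, 9, ….
For medium: m+7=t, e+8=m, d+9=m, i+10=s, u+11=f, m+12=y.

tmmsfy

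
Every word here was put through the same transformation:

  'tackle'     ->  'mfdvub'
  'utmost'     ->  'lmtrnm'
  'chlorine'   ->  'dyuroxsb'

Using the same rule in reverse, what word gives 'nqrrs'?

t(19)→m(12) and a(0)→f(5) fit y≡25x+5 (mod 26); the inverse of 25 mod 26 is 25. Each letter's alphabet position (a=0..z=25) is mapped through 25·x+5 mod 26 — an affine cipher.
Undoing it on nqrrs: n(13)→25·(13−5)≡18=s; q(16)→25·(16−5)≡15=p; r(17)→25·(17−5)≡14=o; r(17)→25·(17−5)≡14=o; s(18)→25·(18−5)≡13=n (all mod 26).

spoon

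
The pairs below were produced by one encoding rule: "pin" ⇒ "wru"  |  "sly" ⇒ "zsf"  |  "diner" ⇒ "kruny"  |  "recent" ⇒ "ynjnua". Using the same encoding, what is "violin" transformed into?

crxsru

The rule splits by letter class: vowels +9, consonants +7.
For violin: v(cons)+7=c, i(vowel)+9=r, o(vowel)+9=x, l(cons)+7=s, i(vowel)+9=r, n(cons)+7=u.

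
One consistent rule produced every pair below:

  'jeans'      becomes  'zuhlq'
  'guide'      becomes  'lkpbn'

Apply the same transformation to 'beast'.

The output letters match the input read backwards, each shifted +7: jeans reversed is snaej. The word is reversed, then every letter is shifted forward by 7.
For beast: reverse → tsaeb; then shift: t+7=a, s+7=z, a+7=h, e+7=l, b+7=i.

azhli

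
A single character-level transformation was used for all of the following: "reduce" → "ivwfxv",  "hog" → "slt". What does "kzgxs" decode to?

Each pair mirrors across the alphabet (r↔i, e↔v, d↔w): positions sum to 25. Letters are reflected about the middle of the alphabet (position → 25−position): Atbash.
Decoding kzgxs: k↔p, z↔a, g↔t, x↔c, s↔h.

patch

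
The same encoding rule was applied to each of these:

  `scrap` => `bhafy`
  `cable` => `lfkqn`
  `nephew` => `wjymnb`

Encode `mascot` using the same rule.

vfbhxy

Shifts by position in scrap: pos 0: s→b (+9), pos 1: c→h (+5), pos 2: r→a (+9), pos 3: a→f (+5) — repeating every 2. A repeating key of period 2 is used — shifts +9, +5 over and over.
On mascot: m+9=v, a+5=f, s+9=b, c+5=h, o+9=x, t+5=y.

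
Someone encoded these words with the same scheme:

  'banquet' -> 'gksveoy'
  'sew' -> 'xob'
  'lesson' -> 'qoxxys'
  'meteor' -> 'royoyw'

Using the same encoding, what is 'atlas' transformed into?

The shift depends on letter class: consonant b→g is +5, but vowel a→k is +10. Two shifts are in play — +10 for a/e/i/o/u, +5 for every other letter.
Applying it to atlas: a(vowel)+10=k, t(cons)+5=y, l(cons)+5=q, a(vowel)+10=k, s(cons)+5=x.

kyqkx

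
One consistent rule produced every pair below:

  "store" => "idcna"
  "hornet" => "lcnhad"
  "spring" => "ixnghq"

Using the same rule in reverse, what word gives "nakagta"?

s(18)→i(8) and t(19)→d(3) fit y≡21x+20 (mod 26); the inverse of 21 mod 26 is 5. Each letter's alphabet position (a=0..z=25) is mapped through 21·x+20 mod 26 — an affine cipher.
Undoing it on nakagta: n(13)→5·(13−20)≡17=r; a(0)→5·(0−20)≡4=e; k(10)→5·(10−20)≡2=c; a(0)→5·(0−20)≡4=e; g(6)→5·(6−20)≡8=i; t(19)→5·(19−20)≡21=v; a(0)→5·(0−20)≡4=e (all mod 26).

receive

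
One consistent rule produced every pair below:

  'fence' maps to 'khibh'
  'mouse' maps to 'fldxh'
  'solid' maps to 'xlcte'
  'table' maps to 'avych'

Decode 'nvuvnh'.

garage

Each letter's alphabet position (a=0..z=25) is mapped through 3·x+21 mod 26 — an affine cipher.
Decoding nvuvnh: n(13)→9·(13−21)≡6=g; v(21)→9·(21−21)≡0=a; u(20)→9·(20−21)≡17=r; v(21)→9·(21−21)≡0=a; n(13)→9·(13−21)≡6=g; h(7)→9·(7−21)≡4=e (all mod 26).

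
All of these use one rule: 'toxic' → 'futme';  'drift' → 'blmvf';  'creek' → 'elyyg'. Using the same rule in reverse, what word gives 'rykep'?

t(19)→f(5) and o(14)→u(20) fit y≡23x+10 (mod 26); the inverse of 23 mod 26 is 17. Treating letters as 0–25, the rule is x ↦ 23x + 10 (mod 26).
Reversing it on rykep: r(17)→17·(17−10)≡15=p; y(24)→17·(24−10)≡4=e; k(10)→17·(10−10)≡0=a; e(4)→17·(4−10)≡2=c; p(15)→17·(15−10)≡7=h (all mod 26).

peach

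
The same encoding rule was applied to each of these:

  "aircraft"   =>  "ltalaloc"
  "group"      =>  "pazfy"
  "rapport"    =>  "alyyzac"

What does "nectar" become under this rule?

The shift depends on letter class: consonant r→a is +9, but vowel a→l is +11. Vowels shift forward by 11 and consonants shift forward by 9.
Applying it to nectar: n(cons)+9=w, e(vowel)+11=p, c(cons)+9=l, t(cons)+9=c, a(vowel)+11=l, r(cons)+9=a.

wplcla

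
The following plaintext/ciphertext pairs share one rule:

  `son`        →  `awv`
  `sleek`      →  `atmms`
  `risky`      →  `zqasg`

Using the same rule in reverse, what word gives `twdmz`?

Compare letters: s→a is +8, o→w is +8, n→v is +8 — a constant shift. Every letter moves 8 places later in the alphabet, wrapping around z→a.
Reversing it on twdmz: t−8=l, w−8=o, d−8=v, m−8=e, z−8=r.

lover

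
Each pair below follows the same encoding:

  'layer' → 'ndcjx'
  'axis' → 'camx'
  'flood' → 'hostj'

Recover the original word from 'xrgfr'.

vocal

In layer: l→n is +2, a→d is +3, y→c is +4, e→j is +5 — the shift increases by 1 each position. Each letter shifts forward by (position + 2), i.e. 2, 3, 4, … — the shift grows by one for each successive letter.
Decoding xrgfr: x−2=v, r−3=o, g−4=c, f−5=a, r−6=l.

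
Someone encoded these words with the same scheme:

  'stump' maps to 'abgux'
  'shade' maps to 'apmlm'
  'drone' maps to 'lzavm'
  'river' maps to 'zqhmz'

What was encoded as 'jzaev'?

Shifts by position in stump: pos 0: s→a (+8), pos 1: t→b (+8), pos 2: u→g (+12), pos 3: m→u (+8), pos 4: p→x (+8) — repeating every 3. A repeating key of period 3 is used — shifts +8, +8, +12 over and over.
Undoing it on jzaev: j−8=b, z−8=r, a−12=o, e−8=w, v−8=n.

brown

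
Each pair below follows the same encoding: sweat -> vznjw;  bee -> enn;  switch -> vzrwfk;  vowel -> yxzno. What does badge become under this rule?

The shift depends on letter class: consonant s→v is +3, but vowel e→n is +9. Vowels shift forward by 9 and consonants shift forward by 3.
Applying it to badge: b(cons)+3=e, a(vowel)+9=j, d(cons)+3=g, g(cons)+3=j, e(vowel)+9=n.

ejgjn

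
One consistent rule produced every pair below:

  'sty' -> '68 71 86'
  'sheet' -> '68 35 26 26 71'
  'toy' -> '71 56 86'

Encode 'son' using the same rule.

The formula is n = 3×(alphabet index, a=1) + 11.
Applying it to son: s=19→68, o=15→56, n=14→53.

68 56 53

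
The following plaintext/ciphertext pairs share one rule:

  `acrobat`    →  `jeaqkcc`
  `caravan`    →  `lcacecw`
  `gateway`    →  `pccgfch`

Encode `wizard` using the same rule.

A repeating key of period 2 is used — shifts +9, +2 over and over.
On wizard: w+9=f, i+2=k, z+9=i, a+2=c, r+9=a, d+2=f.

fkicaf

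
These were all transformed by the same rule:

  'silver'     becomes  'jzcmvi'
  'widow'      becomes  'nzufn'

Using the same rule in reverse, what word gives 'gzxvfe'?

pigeon

Every letter moves 17 places later in the alphabet, wrapping around z→a.
Reversing it on gzxvfe: g−17=p, z−17=i, x−17=g, v−17=e, f−17=o, e−17=n.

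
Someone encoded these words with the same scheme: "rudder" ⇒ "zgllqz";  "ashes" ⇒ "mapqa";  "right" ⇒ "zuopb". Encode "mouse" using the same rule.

uagaq

The shift depends on letter class: consonant r→z is +8, but vowel u→g is +12. Vowels shift forward by 12 and consonants shift forward by 8.
On mouse: m(cons)+8=u, o(vowel)+12=a, u(vowel)+12=g, s(cons)+8=a, e(vowel)+12=q.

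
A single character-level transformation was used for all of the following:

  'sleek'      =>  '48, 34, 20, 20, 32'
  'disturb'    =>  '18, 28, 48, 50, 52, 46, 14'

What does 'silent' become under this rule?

s(#19)→48 and l(#12)→34: differences scale by 2, so n = 2·pos + 10. The formula is n = 2×(alphabet index, a=1) + 10.
For silent: s=19→48, i=9→28, l=12→34, e=5→20, n=14→38, t=20→50.

48, 28, 34, 20, 38, 50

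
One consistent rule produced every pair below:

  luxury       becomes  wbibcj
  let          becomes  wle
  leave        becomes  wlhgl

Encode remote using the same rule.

clxvel

The shift depends on letter class: consonant l→w is +11, but vowel u→b is +7. The rule splits by letter class: vowels +7, consonants +11.
For remote: r(cons)+11=c, e(vowel)+7=l, m(cons)+11=x, o(vowel)+7=v, t(cons)+11=e, e(vowel)+7=l.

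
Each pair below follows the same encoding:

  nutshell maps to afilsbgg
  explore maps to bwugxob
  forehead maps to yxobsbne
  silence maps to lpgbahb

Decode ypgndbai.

filament

n(13)→a(0) and u(20)→f(5) fit y≡23x+13 (mod 26); the inverse of 23 mod 26 is 17. Treating letters as 0–25, the rule is x ↦ 23x + 13 (mod 26).
Undoing it on ypgndbai: y(24)→17·(24−13)≡5=f; p(15)→17·(15−13)≡8=i; g(6)→17·(6−13)≡11=l; n(13)→17·(13−13)≡0=a; d(3)→17·(3−13)≡12=m; b(1)→17·(1−13)≡4=e; a(0)→17·(0−13)≡13=n; i(8)→17·(8−13)≡19=t (all mod 26).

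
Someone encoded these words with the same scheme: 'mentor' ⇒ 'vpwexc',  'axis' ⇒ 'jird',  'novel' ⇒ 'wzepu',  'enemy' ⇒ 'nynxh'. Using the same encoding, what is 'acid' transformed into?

jnro

Shifts by position in mentor: pos 0: m→v (+9), pos 1: e→p (+11), pos 2: n→w (+9), pos 3: t→e (+11) — repeating every 2. A repeating key of period 2 is used — shifts +9, +11 over and over.
Applying it to acid: a+9=j, c+11=n, i+9=r, d+11=o.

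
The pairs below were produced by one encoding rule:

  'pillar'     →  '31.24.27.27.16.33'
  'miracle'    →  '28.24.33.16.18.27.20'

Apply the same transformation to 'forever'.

p is letter #16 and maps to 31: an offset of 15. Each letter is replaced by its alphabet position (a=1..z=26) + 15.
Applying it to forever: f=6→21, o=15→30, r=18→33, e=5→20, v=22→37, e=5→20, r=18→33.

21.30.33.20.37.20.33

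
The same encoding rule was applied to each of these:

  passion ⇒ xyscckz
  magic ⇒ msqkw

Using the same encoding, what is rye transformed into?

The output letters match the input read backwards, each shifted +10: passion reversed is noissap. Two steps: reverse the string, then apply a Caesar shift of +10.
Applying it to rye: reverse → eyr; then shift: e+10=o, y+10=i, r+10=b.

oib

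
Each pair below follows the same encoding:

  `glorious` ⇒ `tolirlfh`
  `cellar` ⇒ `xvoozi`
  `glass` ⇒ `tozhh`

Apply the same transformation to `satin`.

hzgrm

Each pair mirrors across the alphabet (g↔t, l↔o, o↔l): positions sum to 25. Each letter is replaced by its mirror in the alphabet: a↔z, b↔y, c↔x, and so on (the Atbash cipher).
Applying it to satin: s↔h, a↔z, t↔g, i↔r, n↔m.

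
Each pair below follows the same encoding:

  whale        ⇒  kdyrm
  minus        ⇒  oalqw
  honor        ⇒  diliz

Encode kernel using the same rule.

umzlmr

w(22)→k(10) and h(7)→d(3) fit y≡23x+24 (mod 26); the inverse of 23 mod 26 is 17. Each letter's alphabet position (a=0..z=25) is mapped through 23·x+24 mod 26 — an affine cipher.
For kernel: k(10)→23·10+24≡20=u; e(4)→23·4+24≡12=m; r(17)→23·17+24≡25=z; n(13)→23·13+24≡11=l; e(4)→23·4+24≡12=m; l(11)→23·11+24≡17=r (all mod 26).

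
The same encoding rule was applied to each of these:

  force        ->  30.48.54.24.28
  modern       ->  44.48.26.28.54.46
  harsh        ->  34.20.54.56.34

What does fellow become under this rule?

30.28.42.42.48.64

With a=1..z=26, the number is 2·pos + 18.
Applying it to fellow: f=6→30, e=5→28, l=12→42, l=12→42, o=15→48, w=23→64.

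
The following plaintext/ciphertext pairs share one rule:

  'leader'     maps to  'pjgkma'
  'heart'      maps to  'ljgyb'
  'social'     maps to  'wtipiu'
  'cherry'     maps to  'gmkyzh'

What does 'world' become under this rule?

In leader: l→p is +4, e→j is +5, a→g is +6, d→k is +7 — the shift increases by 1 each position. The shift increases by 1 at each position, starting from +4: 4, 5, 6, ….
On world: w+4=a, o+5=t, r+6=x, l+7=s, d+8=l.

atxsl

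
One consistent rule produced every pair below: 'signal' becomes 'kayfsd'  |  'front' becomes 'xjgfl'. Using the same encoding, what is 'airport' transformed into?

Compare letters: s→k is +18, i→a is +18, g→y is +18 — a constant shift. This is a Caesar cipher with shift 18.
For airport: a+18=s, i+18=a, r+18=j, p+18=h, o+18=g, r+18=j, t+18=l.

sajhgjl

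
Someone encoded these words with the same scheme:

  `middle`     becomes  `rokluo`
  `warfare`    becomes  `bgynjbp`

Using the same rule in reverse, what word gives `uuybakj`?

portray

In middle: m→r is +5, i→o is +6, d→k is +7, d→l is +8 — the shift increases by 1 each position. Each letter shifts forward by (position + 5), i.e. 5, 6, 7, … — the shift grows by one for each successive letter.
Decoding uuybakj: u−5=p, u−6=o, y−7=r, b−8=t, a−9=r, k−10=a, j−11=y.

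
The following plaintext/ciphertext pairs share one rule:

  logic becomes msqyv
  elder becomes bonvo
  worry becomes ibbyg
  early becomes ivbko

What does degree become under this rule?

oobqon

The word is reversed, then every letter is shifted forward by 10.
On degree: reverse → eerged; then shift: e+10=o, e+10=o, r+10=b, g+10=q, e+10=o, d+10=n.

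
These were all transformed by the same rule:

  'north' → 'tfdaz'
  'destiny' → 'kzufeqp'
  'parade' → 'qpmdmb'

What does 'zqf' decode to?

ten

The output letters match the input read backwards, each shifted +12: north reversed is htron. Two steps: reverse the string, then apply a Caesar shift of +12.
Undoing it on zqf: shift back: z−12=n, q−12=e, f−12=t → net; then reverse → ten.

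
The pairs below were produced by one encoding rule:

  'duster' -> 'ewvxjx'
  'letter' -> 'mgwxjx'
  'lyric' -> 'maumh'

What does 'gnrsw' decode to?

floor

Letter i (0-indexed) is shifted by i+1, so successive shifts are 1, 2, 3, ….
Reversing it on gnrsw: g−1=f, n−2=l, r−3=o, s−4=o, w−5=r.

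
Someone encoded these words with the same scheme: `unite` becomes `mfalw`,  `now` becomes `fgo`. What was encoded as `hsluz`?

patch

Each letter is shifted forward by 18 in the alphabet (a Caesar shift of +18).
Reversing it on hsluz: h−18=p, s−18=a, l−18=t, u−18=c, z−18=h.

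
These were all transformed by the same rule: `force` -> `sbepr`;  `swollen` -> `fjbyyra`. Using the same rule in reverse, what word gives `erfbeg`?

resort

Compare letters: f→s is +13, o→b is +13, r→e is +13 — a constant shift. It's a constant shift of +13 (ROT13).
Reversing it on erfbeg: e−13=r, r−13=e, f−13=s, b−13=o, e−13=r, g−13=t.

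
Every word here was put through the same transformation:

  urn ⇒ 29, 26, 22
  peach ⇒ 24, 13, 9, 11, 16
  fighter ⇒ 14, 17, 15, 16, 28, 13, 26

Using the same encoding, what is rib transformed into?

u is letter #21 and maps to 29: an offset of 8. The number is (letter's place in the alphabet, a=1) + 8.
For rib: r=18→26, i=9→17, b=2→10.

26, 17, 10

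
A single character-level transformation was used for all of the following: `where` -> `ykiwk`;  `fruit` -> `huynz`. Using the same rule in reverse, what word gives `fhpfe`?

In where: w→y is +2, h→k is +3, e→i is +4, r→w is +5 — the shift increases by 1 each position. Letter i (0-indexed) is shifted by i+2, so successive shifts are 2, 3, 4, ….
Decoding fhpfe: f−2=d, h−3=e, p−4=l, f−5=a, e−6=y.

delay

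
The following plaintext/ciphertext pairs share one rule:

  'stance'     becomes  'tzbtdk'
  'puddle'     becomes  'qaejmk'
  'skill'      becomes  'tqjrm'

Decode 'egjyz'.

Shifts by position in stance: pos 0: s→t (+1), pos 1: t→z (+6), pos 2: a→b (+1), pos 3: n→t (+6) — repeating every 2. The shifts repeat in a cycle of length 2: positions 0,1,… shift by +1, +6, then the pattern repeats.
Decoding egjyz: e−1=d, g−6=a, j−1=i, y−6=s, z−1=y.

daisy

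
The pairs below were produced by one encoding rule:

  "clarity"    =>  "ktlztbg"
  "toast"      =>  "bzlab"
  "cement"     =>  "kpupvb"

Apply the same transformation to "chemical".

kpputklt

Vowels shift forward by 11 and consonants shift forward by 8.
Applying it to chemical: c(cons)+8=k, h(cons)+8=p, e(vowel)+11=p, m(cons)+8=u, i(vowel)+11=t, c(cons)+8=k, a(vowel)+11=l, l(cons)+8=t.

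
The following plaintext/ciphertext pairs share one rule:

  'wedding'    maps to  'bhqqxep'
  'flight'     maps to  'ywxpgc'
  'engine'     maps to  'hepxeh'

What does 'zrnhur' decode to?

w(22)→b(1) and e(4)→h(7) fit y≡17x+17 (mod 26); the inverse of 17 mod 26 is 23. This is an affine cipher: with a=0,…,z=25, each position x becomes (17x+17) mod 26.
Reversing it on zrnhur: z(25)→23·(25−17)≡2=c; r(17)→23·(17−17)≡0=a; n(13)→23·(13−17)≡12=m; h(7)→23·(7−17)≡4=e; u(20)→23·(20−17)≡17=r; r(17)→23·(17−17)≡0=a (all mod 26).

camera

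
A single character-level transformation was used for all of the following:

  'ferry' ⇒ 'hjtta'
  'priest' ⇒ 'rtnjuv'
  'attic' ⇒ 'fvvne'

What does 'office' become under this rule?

The shift depends on letter class: consonant f→h is +2, but vowel e→j is +5. The rule splits by letter class: vowels +5, consonants +2.
On office: o(vowel)+5=t, f(cons)+2=h, f(cons)+2=h, i(vowel)+5=n, c(cons)+2=e, e(vowel)+5=j.

thhnej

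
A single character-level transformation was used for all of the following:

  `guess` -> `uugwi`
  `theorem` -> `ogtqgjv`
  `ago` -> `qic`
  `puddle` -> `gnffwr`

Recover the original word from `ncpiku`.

signal

The output letters match the input read backwards, each shifted +2: guess reversed is sseug. Two steps: reverse the string, then apply a Caesar shift of +2.
Reversing it on ncpiku: shift back: n−2=l, c−2=a, p−2=n, i−2=g, k−2=i, u−2=s → langis; then reverse → signal.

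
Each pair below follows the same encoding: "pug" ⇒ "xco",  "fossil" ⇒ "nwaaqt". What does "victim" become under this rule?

dqkbqu

Compare letters: p→x is +8, u→c is +8, g→o is +8 — a constant shift. Every letter moves 8 places later in the alphabet, wrapping around z→a.
On victim: v+8=d, i+8=q, c+8=k, t+8=b, i+8=q, m+8=u.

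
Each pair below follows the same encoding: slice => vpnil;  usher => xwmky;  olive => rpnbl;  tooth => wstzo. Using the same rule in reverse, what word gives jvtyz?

gross

Letter i (0-indexed) is shifted by i+3, so successive shifts are 3, 4, 5, ….
Decoding jvtyz: j−3=g, v−4=r, t−5=o, y−6=s, z−7=s.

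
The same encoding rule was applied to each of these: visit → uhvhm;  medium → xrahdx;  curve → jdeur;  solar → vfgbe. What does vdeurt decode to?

v(21)→u(20) and i(8)→h(7) fit y≡17x+1 (mod 26); the inverse of 17 mod 26 is 23. Treating letters as 0–25, the rule is x ↦ 17x + 1 (mod 26).
Reversing it on vdeurt: v(21)→23·(21−1)≡18=s; d(3)→23·(3−1)≡20=u; e(4)→23·(4−1)≡17=r; u(20)→23·(20−1)≡21=v; r(17)→23·(17−1)≡4=e; t(19)→23·(19−1)≡24=y (all mod 26).

survey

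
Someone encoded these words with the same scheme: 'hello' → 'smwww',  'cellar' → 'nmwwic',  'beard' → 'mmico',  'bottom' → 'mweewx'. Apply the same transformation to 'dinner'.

The shift depends on letter class: consonant h→s is +11, but vowel e→m is +8. The rule splits by letter class: vowels +8, consonants +11.
On dinner: d(cons)+11=o, i(vowel)+8=q, n(cons)+11=y, n(cons)+11=y, e(vowel)+8=m, r(cons)+11=c.

oqyymc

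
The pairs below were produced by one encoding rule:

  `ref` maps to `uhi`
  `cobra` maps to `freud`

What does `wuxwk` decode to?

Compare letters: r→u is +3, e→h is +3, f→i is +3 — a constant shift. Every letter moves 3 places later in the alphabet, wrapping around z→a.
Reversing it on wuxwk: w−3=t, u−3=r, x−3=u, w−3=t, k−3=h.

truth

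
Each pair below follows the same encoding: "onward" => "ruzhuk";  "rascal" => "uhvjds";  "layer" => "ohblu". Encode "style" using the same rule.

The shifts repeat in a cycle of length 2: positions 0,1,… shift by +3, +7, then the pattern repeats.
On style: s+3=v, t+7=a, y+3=b, l+7=s, e+3=h.

vabsh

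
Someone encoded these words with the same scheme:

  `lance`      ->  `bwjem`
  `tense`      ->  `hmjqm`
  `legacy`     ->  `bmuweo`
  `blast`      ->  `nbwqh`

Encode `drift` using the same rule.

Treating letters as 0–25, the rule is x ↦ 17x + 22 (mod 26).
Applying it to drift: d(3)→17·3+22≡21=v; r(17)→17·17+22≡25=z; i(8)→17·8+22≡2=c; f(5)→17·5+22≡3=d; t(19)→17·19+22≡7=h (all mod 26).

vzcdh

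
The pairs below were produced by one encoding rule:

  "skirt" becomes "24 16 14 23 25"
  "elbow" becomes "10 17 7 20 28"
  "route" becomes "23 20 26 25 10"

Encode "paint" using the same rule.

21 6 14 19 25

s is letter #19 and maps to 24: an offset of 5. Each letter is replaced by its alphabet position (a=1..z=26) + 5.
Applying it to paint: p=16→21, a=1→6, i=9→14, n=14→19, t=20→25.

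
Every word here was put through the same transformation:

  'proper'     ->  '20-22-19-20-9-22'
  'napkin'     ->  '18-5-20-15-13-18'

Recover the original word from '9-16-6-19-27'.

elbow

p is letter #16 and maps to 20: an offset of 4. The number is (letter's place in the alphabet, a=1) + 4.
Decoding 9-16-6-19-27: 9→(9−4)÷1=5=e, 16→(16−4)÷1=12=l, 6→(6−4)÷1=2=b, 19→(19−4)÷1=15=o, 27→(27−4)÷1=23=w.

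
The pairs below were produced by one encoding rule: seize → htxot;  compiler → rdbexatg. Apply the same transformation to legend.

Compare letters: s→h is +15, e→t is +15, i→x is +15 — a constant shift. Every letter moves 15 places later in the alphabet, wrapping around z→a.
For legend: l+15=a, e+15=t, g+15=v, e+15=t, n+15=c, d+15=s.

atvtcs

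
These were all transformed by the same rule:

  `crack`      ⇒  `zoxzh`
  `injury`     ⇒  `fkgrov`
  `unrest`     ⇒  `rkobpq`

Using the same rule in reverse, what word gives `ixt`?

It's a constant shift of +23 (ROT23).
Reversing it on ixt: i−23=l, x−23=a, t−23=w.

law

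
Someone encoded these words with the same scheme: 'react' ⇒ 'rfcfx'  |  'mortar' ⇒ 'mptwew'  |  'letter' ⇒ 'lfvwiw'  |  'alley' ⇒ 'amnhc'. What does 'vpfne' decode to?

vodka

In react: r→r is +0, e→f is +1, a→c is +2, c→f is +3 — the shift increases by 1 each position. The shift increases by 1 at each position, starting from +0: 0, 1, 2, ….
Decoding vpfne: v−0=v, p−1=o, f−2=d, n−3=k, e−4=a.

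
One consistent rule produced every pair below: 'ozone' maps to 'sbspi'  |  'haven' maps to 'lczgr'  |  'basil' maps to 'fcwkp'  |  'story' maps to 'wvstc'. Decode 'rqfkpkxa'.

nobility

Shifts by position in ozone: pos 0: o→s (+4), pos 1: z→b (+2), pos 2: o→s (+4), pos 3: n→p (+2) — repeating every 2. The shifts repeat in a cycle of length 2: positions 0,1,… shift by +4, +2, then the pattern repeats.
Undoing it on rqfkpkxa: r−4=n, q−2=o, f−4=b, k−2=i, p−4=l, k−2=i, x−4=t, a−2=y.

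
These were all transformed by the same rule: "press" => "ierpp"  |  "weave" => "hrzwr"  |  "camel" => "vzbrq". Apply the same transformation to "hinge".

p(15)→i(8) and r(17)→e(4) fit y≡11x+25 (mod 26); the inverse of 11 mod 26 is 19. Treating letters as 0–25, the rule is x ↦ 11x + 25 (mod 26).
For hinge: h(7)→11·7+25≡24=y; i(8)→11·8+25≡9=j; n(13)→11·13+25≡12=m; g(6)→11·6+25≡13=n; e(4)→11·4+25≡17=r (all mod 26).

yjmnr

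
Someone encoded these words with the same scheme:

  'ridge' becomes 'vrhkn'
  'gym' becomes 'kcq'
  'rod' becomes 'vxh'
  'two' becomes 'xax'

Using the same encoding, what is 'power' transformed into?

The shift depends on letter class: consonant r→v is +4, but vowel i→r is +9. Two shifts are in play — +9 for a/e/i/o/u, +4 for every other letter.
Applying it to power: p(cons)+4=t, o(vowel)+9=x, w(cons)+4=a, e(vowel)+9=n, r(cons)+4=v.

txanv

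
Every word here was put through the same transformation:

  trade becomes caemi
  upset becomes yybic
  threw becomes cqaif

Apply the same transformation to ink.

mwt

Two shifts are in play — +4 for a/e/i/o/u, +9 for every other letter.
Applying it to ink: i(vowel)+4=m, n(cons)+9=w, k(cons)+9=t.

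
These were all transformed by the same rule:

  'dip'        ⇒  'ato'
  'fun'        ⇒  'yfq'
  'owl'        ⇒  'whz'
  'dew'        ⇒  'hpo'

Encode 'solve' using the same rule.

Two steps: reverse the string, then apply a Caesar shift of +11.
For solve: reverse → evlos; then shift: e+11=p, v+11=g, l+11=w, o+11=z, s+11=d.

pgwzd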